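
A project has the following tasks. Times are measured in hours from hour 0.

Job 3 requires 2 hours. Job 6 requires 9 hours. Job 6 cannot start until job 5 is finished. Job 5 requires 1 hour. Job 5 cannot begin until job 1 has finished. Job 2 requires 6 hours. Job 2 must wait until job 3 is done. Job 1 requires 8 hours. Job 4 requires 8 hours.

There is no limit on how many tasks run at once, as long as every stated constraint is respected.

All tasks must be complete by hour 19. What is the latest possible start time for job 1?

To finish by hour 19, job 6 (duration 9) must start no later than hour 10.
Since job 6 (must start by hour 10) depends on it, job 5 must finish by hour 10. Backing off its 1-hour duration gives a latest start of hour 9.
Job 1 has to be done before job 5 (must start by hour 9). That means finishing by hour 9, i.e. starting by 9 − 8 = hour 1.

1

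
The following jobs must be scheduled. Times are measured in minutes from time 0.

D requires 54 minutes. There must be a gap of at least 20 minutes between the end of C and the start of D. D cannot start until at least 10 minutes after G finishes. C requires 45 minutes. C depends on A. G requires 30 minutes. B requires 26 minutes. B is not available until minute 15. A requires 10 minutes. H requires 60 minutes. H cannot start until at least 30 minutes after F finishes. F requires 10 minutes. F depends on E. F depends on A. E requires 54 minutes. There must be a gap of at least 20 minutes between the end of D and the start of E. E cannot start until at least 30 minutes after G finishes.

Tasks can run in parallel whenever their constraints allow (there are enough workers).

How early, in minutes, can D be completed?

129

G can start immediately at minute 0; it finishes at minute 30.
A has no prerequisites, so it starts at minute 0 and finishes at minute 10.
C waits on A (finishes minute 10), so it starts at minute 10 and finishes at 10 + 45 = minute 55.
D has to wait for C (finishes minute 55, plus 20-minute gap → minute 75); G (finishes minute 30, plus 10-minute gap → minute 40). The latest of these is minute 75, so D runs minute 75 to 75 + 54 = minute 129.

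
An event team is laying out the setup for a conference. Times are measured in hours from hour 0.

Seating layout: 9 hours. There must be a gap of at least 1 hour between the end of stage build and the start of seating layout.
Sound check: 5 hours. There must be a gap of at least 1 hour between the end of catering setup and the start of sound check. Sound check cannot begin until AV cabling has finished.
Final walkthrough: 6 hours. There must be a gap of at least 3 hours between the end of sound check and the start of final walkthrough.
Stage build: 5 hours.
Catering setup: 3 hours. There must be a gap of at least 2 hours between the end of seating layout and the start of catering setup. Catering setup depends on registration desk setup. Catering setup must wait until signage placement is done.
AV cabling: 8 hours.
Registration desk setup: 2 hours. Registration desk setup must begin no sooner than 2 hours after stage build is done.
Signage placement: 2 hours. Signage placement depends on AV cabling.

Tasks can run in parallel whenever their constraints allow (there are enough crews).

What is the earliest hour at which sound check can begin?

21

AV cabling can start immediately at hour 0; it finishes at hour 8.
After AV cabling (finishes hour 8), signage placement can start at hour 8 and finishes at hour 10.
Stage build can start immediately at hour 0; it finishes at hour 5.
Registration desk setup cannot begin until stage build (finishes hour 5, plus 2-hour gap → hour 7). It runs from hour 7 to 7 + 2 = hour 9.
After stage build (finishes hour 5, plus 1-hour gap → hour 6), seating layout can start at hour 6 and finishes at hour 15.
Catering setup has to wait for seating layout (finishes hour 15, plus 2-hour gap → hour 17); registration desk setup (finishes hour 9); signage placement (finishes hour 10). The latest of these is hour 17, so catering setup runs hour 17 to 17 + 3 = hour 20.
Sound check waits on catering setup (finishes hour 20, plus 1-hour gap → hour 21); AV cabling (finishes hour 8). The latest of these is hour 21, which is the earliest sound check can start.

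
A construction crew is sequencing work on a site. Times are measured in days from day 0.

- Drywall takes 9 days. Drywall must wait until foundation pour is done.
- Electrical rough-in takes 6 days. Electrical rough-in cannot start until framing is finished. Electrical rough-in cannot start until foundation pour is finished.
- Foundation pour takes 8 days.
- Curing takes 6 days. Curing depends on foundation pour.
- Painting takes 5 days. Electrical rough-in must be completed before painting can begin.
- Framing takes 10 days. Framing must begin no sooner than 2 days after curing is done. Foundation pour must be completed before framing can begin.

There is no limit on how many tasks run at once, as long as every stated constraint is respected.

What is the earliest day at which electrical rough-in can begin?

Nothing blocks foundation pour, so it runs from day 0 to day 8.
Curing waits on foundation pour (finishes day 8), so it starts at day 8 and finishes at 8 + 6 = day 14.
Framing has to wait for curing (finishes day 14, plus 2-day gap → day 16); foundation pour (finishes day 8). The latest of these is day 16, so framing runs day 16 to 16 + 10 = day 26.
Electrical rough-in waits on framing (finishes day 26); foundation pour (finishes day 8). The latest of these is day 26, which is the earliest electrical rough-in can start.

26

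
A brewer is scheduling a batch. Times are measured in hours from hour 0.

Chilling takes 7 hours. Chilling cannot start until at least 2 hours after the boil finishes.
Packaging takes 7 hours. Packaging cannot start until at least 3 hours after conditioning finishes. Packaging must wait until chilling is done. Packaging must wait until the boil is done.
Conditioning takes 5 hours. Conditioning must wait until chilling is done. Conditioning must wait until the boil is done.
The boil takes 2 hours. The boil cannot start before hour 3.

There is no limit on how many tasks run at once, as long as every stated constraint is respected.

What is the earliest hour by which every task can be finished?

29

The boil cannot begin until its own release at hour 3. It runs from hour 3 to 3 + 2 = hour 5.
Chilling waits on the boil (finishes hour 5, plus 2-hour gap → hour 7), so it starts at hour 7 and finishes at 7 + 7 = hour 14.
For conditioning: chilling (finishes hour 14); the boil (finishes hour 5). Taking the maximum gives a start of hour 14, and it finishes at 14 + 5 = hour 19.
Packaging needs all of conditioning (finishes hour 19, plus 3-hour gap → hour 22); chilling (finishes hour 14); the boil (finishes hour 5). That puts its earliest start at hour 22; it finishes at 22 + 7 = hour 29.
All tasks are finished once the last one completes. Finish times: The boil at 5, Chilling at 14, Conditioning at 19, Packaging at 29. The latest is hour 29.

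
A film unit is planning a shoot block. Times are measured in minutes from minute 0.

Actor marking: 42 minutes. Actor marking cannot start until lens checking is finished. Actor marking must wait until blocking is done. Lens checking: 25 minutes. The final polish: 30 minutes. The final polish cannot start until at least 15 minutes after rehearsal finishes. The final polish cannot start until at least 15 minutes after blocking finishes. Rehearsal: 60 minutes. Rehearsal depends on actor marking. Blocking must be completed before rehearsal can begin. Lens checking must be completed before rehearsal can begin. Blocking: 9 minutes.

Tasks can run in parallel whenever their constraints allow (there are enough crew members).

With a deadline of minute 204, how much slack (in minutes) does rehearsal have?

32

Nothing blocks blocking, so it runs from minute 0 to minute 9.
Lens checking can start immediately at minute 0; it finishes at minute 25.
Actor marking needs all of lens checking (finishes minute 25); blocking (finishes minute 9). That puts its earliest start at minute 25; it finishes at 25 + 42 = minute 67.
Rehearsal needs all of actor marking (finishes minute 67); blocking (finishes minute 9); lens checking (finishes minute 25). That puts its earliest start at minute 67; it finishes at 67 + 60 = minute 127.

Working backward from the deadline:
The final polish has no dependents, so it just needs to finish by minute 204. Starting by 204 − 30 = minute 174 achieves that.
Rehearsal feeds into the final polish (must start by minute 174, minus 15-minute gap → minute 159); so rehearsal must finish by minute 159 and therefore start by minute 99.
So rehearsal can start as early as minute 67 and as late as minute 99, giving 99 − 67 = 32 minutes of slack.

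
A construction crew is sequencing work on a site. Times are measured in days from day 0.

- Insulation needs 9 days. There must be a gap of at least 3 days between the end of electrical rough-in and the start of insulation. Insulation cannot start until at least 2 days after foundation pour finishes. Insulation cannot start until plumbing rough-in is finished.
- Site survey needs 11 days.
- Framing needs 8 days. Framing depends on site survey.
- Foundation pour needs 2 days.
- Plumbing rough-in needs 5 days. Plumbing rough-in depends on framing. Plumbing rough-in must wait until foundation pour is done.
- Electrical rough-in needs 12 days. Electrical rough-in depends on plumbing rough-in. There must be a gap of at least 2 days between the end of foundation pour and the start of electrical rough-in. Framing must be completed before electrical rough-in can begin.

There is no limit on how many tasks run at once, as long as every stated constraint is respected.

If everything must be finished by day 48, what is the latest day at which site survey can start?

0

Nothing follows insulation; the deadline of day 48 is its only limit. It must start by 48 − 9 = day 39.
Electrical rough-in has to be done before insulation (must start by day 39, minus 3-day gap → day 36). That means finishing by day 36, i.e. starting by 36 − 12 = day 24.
Plumbing rough-in feeds electrical rough-in (must start by day 24); insulation (must start by day 39). Taking the minimum, plumbing rough-in must finish by day 24 and start by 24 − 5 = day 19.
Framing has several dependents: plumbing rough-in (must start by day 19); electrical rough-in (must start by day 24). The earliest of those limits is day 19, so framing must start by 19 − 8 = day 11.
Site survey must finish before framing (must start by day 11). With an 11-day duration, site survey must start by 11 − 11 = day 0.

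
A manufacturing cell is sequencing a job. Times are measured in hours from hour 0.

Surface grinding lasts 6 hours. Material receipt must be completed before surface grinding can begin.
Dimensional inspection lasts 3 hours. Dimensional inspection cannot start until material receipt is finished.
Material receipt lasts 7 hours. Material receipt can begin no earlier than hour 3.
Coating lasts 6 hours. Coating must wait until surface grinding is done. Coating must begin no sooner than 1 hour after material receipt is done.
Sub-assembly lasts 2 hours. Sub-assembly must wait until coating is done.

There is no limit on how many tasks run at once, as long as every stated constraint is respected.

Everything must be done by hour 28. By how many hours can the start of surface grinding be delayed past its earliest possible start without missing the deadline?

Material receipt cannot begin until its own release at hour 3. It runs from hour 3 to 3 + 7 = hour 10.
Surface grinding waits on material receipt (finishes hour 10), so it starts at hour 10 and finishes at 10 + 6 = hour 16.

Working backward from the deadline:
Sub-assembly has no dependents, so it just needs to finish by hour 28. Starting by 28 − 2 = hour 26 achieves that.
Since sub-assembly (must start by hour 26) depends on it, coating must finish by hour 26. Backing off its 6-hour duration gives a latest start of hour 20.
Surface grinding must finish before coating (must start by hour 20). With a 6-hour duration, surface grinding must start by 20 − 6 = hour 14.
So surface grinding can start as early as hour 10 and as late as hour 14, giving 14 − 10 = 4 hours of slack.

4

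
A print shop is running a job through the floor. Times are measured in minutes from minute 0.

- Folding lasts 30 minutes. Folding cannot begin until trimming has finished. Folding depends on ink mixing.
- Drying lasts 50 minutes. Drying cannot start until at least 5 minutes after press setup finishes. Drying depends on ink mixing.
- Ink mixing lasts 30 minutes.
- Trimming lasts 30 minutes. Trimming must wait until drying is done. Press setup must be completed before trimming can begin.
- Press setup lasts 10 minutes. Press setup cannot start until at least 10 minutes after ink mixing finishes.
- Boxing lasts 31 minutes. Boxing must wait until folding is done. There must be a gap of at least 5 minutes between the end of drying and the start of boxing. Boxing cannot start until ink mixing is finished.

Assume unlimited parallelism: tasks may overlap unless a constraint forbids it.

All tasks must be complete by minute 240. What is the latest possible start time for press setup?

84

Boxing must finish by minute 240; it takes 31 minutes, so it must start by 240 − 31 = minute 209.
Folding has to be done before boxing (must start by minute 209). That means finishing by minute 209, i.e. starting by 209 − 30 = minute 179.
Since folding (must start by minute 179) depends on it, trimming must finish by minute 179. Backing off its 30-minute duration gives a latest start of minute 149.
For drying: trimming (must start by minute 149); boxing (must start by minute 209, minus 5-minute gap → minute 204). The most restrictive is minute 149; with a 50-minute duration, drying must start by minute 99.
Press setup feeds drying (must start by minute 99, minus 5-minute gap → minute 94); trimming (must start by minute 149). Taking the minimum, press setup must finish by minute 94 and start by 94 − 10 = minute 84.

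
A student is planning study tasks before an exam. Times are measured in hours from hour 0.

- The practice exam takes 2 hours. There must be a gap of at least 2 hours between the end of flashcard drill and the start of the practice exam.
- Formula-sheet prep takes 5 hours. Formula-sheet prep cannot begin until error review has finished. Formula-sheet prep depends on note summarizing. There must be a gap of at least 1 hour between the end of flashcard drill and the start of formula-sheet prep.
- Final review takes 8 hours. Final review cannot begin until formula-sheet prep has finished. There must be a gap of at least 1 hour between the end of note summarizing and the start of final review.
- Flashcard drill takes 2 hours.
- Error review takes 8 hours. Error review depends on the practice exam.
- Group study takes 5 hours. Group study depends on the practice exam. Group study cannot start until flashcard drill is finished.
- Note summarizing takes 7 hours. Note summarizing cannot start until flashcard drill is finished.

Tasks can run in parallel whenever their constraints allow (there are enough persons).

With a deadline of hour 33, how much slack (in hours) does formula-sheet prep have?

Flashcard drill has no prerequisites, so it starts at hour 0 and finishes at hour 2.
Note summarizing waits on flashcard drill (finishes hour 2), so it starts at hour 2 and finishes at 2 + 7 = hour 9.
The practice exam waits on flashcard drill (finishes hour 2, plus 2-hour gap → hour 4), so it starts at hour 4 and finishes at 4 + 2 = hour 6.
Error review cannot begin until the practice exam (finishes hour 6). It runs from hour 6 to 6 + 8 = hour 14.
Formula-sheet prep cannot start until error review (finishes hour 14); note summarizing (finishes hour 9); flashcard drill (finishes hour 2, plus 1-hour gap → hour 3). The controlling bound is hour 14, so formula-sheet prep finishes at 14 + 5 = hour 19.

Working backward from the deadline:
Nothing follows final review; the deadline of hour 33 is its only limit. It must start by 33 − 8 = hour 25.
Since final review (must start by hour 25) depends on it, formula-sheet prep must finish by hour 25. Backing off its 5-hour duration gives a latest start of hour 20.
So formula-sheet prep can start as early as hour 14 and as late as hour 20, giving 20 − 14 = 6 hours of slack.

6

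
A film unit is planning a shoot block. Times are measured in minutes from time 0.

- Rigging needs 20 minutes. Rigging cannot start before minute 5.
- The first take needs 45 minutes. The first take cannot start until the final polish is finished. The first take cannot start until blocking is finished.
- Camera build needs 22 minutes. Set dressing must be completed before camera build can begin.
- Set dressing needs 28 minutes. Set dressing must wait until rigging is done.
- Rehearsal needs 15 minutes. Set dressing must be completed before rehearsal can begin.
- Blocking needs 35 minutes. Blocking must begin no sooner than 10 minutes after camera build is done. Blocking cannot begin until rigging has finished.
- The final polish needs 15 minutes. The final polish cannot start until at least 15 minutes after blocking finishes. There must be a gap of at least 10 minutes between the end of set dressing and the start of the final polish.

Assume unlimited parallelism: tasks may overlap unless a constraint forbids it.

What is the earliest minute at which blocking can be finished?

120

Rigging cannot begin until its own release at minute 5. It runs from minute 5 to 5 + 20 = minute 25.
After rigging (finishes minute 25), set dressing can start at minute 25 and finishes at minute 53.
After set dressing (finishes minute 53), camera build can start at minute 53 and finishes at minute 75.
For blocking: camera build (finishes minute 75, plus 10-minute gap → minute 85); rigging (finishes minute 25). Taking the maximum gives a start of minute 85, and it finishes at 85 + 35 = minute 120.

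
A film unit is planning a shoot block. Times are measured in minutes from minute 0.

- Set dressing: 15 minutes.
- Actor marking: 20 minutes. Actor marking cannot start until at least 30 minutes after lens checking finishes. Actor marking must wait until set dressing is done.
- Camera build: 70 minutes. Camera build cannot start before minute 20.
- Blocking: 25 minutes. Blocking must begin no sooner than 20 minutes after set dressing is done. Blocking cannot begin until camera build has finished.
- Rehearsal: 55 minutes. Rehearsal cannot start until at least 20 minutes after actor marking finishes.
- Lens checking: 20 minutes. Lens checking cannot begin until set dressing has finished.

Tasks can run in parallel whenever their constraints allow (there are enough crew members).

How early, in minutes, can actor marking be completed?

85

Set dressing has no prerequisites, so it starts at minute 0 and finishes at minute 15.
Lens checking cannot begin until set dressing (finishes minute 15). It runs from minute 15 to 15 + 20 = minute 35.
Actor marking needs all of lens checking (finishes minute 35, plus 30-minute gap → minute 65); set dressing (finishes minute 15). That puts its earliest start at minute 65; it finishes at 65 + 20 = minute 85.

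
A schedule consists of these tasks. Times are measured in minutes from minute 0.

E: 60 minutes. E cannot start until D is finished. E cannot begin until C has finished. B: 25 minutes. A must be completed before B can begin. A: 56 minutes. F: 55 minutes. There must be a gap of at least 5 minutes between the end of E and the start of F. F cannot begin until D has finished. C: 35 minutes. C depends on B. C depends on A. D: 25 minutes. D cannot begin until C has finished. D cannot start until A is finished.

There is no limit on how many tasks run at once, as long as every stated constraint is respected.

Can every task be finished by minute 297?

Yes

A has no prerequisites, so it starts at minute 0 and finishes at minute 56.
After A (finishes minute 56), B can start at minute 56 and finishes at minute 81.
For C: B (finishes minute 81); A (finishes minute 56). Taking the maximum gives a start of minute 81, and it finishes at 81 + 35 = minute 116.
D has to wait for C (finishes minute 116); A (finishes minute 56). The latest of these is minute 116, so D runs minute 116 to 116 + 25 = minute 141.
For E: D (finishes minute 141); C (finishes minute 116). Taking the maximum gives a start of minute 141, and it finishes at 141 + 60 = minute 201.
F needs all of E (finishes minute 201, plus 5-minute gap → minute 206); D (finishes minute 141). That puts its earliest start at minute 206; it finishes at 206 + 55 = minute 261.
Every task is finished by minute 261, which is no later than the deadline of 297, so the schedule is feasible.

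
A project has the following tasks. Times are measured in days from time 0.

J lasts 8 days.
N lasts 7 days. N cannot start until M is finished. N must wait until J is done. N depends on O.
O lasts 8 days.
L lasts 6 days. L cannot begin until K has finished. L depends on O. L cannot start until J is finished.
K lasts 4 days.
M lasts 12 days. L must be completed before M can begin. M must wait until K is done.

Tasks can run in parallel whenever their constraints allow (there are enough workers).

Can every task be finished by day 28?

No

O can start immediately at day 0; it finishes at day 8.
K has no prerequisites, so it starts at day 0 and finishes at day 4.
Nothing blocks J, so it runs from day 0 to day 8.
L has to wait for K (finishes day 4); O (finishes day 8); J (finishes day 8). The latest of these is day 8, so L runs day 8 to 8 + 6 = day 14.
M has to wait for L (finishes day 14); K (finishes day 4). The latest of these is day 14, so M runs day 14 to 14 + 12 = day 26.
For N: M (finishes day 26); J (finishes day 8); O (finishes day 8). Taking the maximum gives a start of day 26, and it finishes at 26 + 7 = day 33.
The earliest everything can be done is day 33, which is after the deadline of 28, so it is not possible.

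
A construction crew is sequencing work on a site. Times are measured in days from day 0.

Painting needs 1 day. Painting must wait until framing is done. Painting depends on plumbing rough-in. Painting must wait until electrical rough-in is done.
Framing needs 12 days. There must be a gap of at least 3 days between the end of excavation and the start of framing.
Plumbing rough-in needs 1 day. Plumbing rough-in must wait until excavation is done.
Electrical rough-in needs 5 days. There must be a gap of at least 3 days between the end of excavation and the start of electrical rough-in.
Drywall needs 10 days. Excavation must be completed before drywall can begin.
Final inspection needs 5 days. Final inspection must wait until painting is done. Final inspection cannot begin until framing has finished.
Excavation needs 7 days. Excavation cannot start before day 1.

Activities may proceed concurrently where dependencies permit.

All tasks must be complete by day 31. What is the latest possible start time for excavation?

Final inspection must finish by day 31; it takes 5 days, so it must start by 31 − 5 = day 26.
Painting must finish before final inspection (must start by day 26). With a 1-day duration, painting must start by 26 − 1 = day 25.
Framing feeds painting (must start by day 25); final inspection (must start by day 26). Taking the minimum, framing must finish by day 25 and start by 25 − 12 = day 13.
Plumbing rough-in must finish before painting (must start by day 25). With a 1-day duration, plumbing rough-in must start by 25 − 1 = day 24.
Electrical rough-in must finish before painting (must start by day 25). With a 5-day duration, electrical rough-in must start by 25 − 5 = day 20.
Drywall must finish by day 31; it takes 10 days, so it must start by 31 − 10 = day 21.
Excavation must finish in time for framing (must start by day 13, minus 3-day gap → day 10); plumbing rough-in (must start by day 24); electrical rough-in (must start by day 20, minus 3-day gap → day 17); drywall (must start by day 21). The tightest is day 10, so excavation must start by 10 − 7 = day 3.

3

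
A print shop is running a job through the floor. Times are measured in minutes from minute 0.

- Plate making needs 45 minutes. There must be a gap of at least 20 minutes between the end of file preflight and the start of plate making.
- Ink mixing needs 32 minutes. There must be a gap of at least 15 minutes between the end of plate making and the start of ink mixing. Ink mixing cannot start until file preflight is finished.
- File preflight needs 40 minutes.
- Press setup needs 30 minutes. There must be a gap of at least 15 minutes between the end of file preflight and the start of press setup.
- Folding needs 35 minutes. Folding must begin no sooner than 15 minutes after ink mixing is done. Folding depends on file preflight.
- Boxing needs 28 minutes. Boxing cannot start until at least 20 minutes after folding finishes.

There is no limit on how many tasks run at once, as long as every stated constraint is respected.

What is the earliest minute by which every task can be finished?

250

Nothing blocks file preflight, so it runs from minute 0 to minute 40.
After file preflight (finishes minute 40, plus 15-minute gap → minute 55), press setup can start at minute 55 and finishes at minute 85.
After file preflight (finishes minute 40, plus 20-minute gap → minute 60), plate making can start at minute 60 and finishes at minute 105.
For ink mixing: plate making (finishes minute 105, plus 15-minute gap → minute 120); file preflight (finishes minute 40). Taking the maximum gives a start of minute 120, and it finishes at 120 + 32 = minute 152.
Folding has to wait for ink mixing (finishes minute 152, plus 15-minute gap → minute 167); file preflight (finishes minute 40). The latest of these is minute 167, so folding runs minute 167 to 167 + 35 = minute 202.
Boxing cannot begin until folding (finishes minute 202, plus 20-minute gap → minute 222). It runs from minute 222 to 222 + 28 = minute 250.
All tasks are finished once the last one completes. Finish times: File preflight at 40, Plate making at 105, Ink mixing at 152, Press setup at 85, Folding at 202, Boxing at 250. The latest is minute 250.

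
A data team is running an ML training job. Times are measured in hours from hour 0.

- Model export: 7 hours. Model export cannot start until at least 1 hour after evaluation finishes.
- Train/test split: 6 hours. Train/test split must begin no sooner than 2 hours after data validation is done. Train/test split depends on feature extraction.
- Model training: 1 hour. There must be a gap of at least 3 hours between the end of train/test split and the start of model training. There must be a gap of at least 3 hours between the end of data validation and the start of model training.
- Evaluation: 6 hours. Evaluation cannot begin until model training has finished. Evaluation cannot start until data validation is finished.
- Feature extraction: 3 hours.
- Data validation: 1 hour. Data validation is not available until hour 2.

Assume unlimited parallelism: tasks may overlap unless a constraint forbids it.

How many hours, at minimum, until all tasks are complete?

Nothing blocks feature extraction, so it runs from hour 0 to hour 3.
Data validation waits on its own release at hour 2, so it starts at hour 2 and finishes at 2 + 1 = hour 3.
For train/test split: data validation (finishes hour 3, plus 2-hour gap → hour 5); feature extraction (finishes hour 3). Taking the maximum gives a start of hour 5, and it finishes at 5 + 6 = hour 11.
Model training has to wait for train/test split (finishes hour 11, plus 3-hour gap → hour 14); data validation (finishes hour 3, plus 3-hour gap → hour 6). The latest of these is hour 14, so model training runs hour 14 to 14 + 1 = hour 15.
Evaluation cannot start until model training (finishes hour 15); data validation (finishes hour 3). The controlling bound is hour 15, so evaluation finishes at 15 + 6 = hour 21.
After evaluation (finishes hour 21, plus 1-hour gap → hour 22), model export can start at hour 22 and finishes at hour 29.
All tasks are finished once the last one completes. Finish times: Data validation at 3, Feature extraction at 3, Train/test split at 11, Model training at 15, Evaluation at 21, Model export at 29. The latest is hour 29.

29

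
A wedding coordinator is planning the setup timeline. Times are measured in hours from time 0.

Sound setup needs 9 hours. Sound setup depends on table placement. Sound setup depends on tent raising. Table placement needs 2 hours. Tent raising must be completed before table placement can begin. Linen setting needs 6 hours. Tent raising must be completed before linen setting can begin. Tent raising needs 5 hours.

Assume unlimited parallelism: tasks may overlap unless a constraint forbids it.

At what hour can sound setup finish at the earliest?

16

Nothing blocks tent raising, so it runs from hour 0 to hour 5.
Table placement waits on tent raising (finishes hour 5), so it starts at hour 5 and finishes at 5 + 2 = hour 7.
Sound setup cannot start until table placement (finishes hour 7); tent raising (finishes hour 5). The controlling bound is hour 7, so sound setup finishes at 7 + 9 = hour 16.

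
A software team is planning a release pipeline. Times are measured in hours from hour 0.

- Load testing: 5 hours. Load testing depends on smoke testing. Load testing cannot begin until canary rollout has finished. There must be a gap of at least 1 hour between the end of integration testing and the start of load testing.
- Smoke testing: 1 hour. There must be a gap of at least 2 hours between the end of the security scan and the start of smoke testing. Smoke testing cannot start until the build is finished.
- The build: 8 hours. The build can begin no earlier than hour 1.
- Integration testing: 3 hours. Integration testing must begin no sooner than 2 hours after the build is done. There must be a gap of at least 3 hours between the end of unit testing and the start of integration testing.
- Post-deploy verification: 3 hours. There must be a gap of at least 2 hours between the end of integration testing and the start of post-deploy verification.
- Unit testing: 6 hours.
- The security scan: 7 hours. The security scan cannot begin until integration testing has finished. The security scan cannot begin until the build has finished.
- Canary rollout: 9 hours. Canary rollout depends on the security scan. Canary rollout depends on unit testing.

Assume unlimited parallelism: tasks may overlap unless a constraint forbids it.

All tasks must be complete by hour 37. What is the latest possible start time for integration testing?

13

Load testing must finish by hour 37; it takes 5 hours, so it must start by 37 − 5 = hour 32.
Since load testing (must start by hour 32) depends on it, smoke testing must finish by hour 32. Backing off its 1-hour duration gives a latest start of hour 31.
Canary rollout has to be done before load testing (must start by hour 32). That means finishing by hour 32, i.e. starting by 32 − 9 = hour 23.
For the security scan: smoke testing (must start by hour 31, minus 2-hour gap → hour 29); canary rollout (must start by hour 23). The most restrictive is hour 23; with a 7-hour duration, the security scan must start by hour 16.
To finish by hour 37, post-deploy verification (duration 3) must start no later than hour 34.
Integration testing must finish in time for the security scan (must start by hour 16); load testing (must start by hour 32, minus 1-hour gap → hour 31); post-deploy verification (must start by hour 34, minus 2-hour gap → hour 32). The tightest is hour 16, so integration testing must start by 16 − 3 = hour 13.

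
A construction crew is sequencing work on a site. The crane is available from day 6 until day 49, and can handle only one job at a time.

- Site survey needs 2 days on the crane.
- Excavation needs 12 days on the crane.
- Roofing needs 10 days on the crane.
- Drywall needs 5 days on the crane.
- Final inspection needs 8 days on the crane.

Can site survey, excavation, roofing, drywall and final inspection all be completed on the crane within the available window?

Yes

The crane window is 49 − 6 = 43 days.
Running back to back, the jobs need 2 + 12 + 10 + 5 + 8 = 37 days on the crane.
Since 37 ≤ 43, they fit within the window.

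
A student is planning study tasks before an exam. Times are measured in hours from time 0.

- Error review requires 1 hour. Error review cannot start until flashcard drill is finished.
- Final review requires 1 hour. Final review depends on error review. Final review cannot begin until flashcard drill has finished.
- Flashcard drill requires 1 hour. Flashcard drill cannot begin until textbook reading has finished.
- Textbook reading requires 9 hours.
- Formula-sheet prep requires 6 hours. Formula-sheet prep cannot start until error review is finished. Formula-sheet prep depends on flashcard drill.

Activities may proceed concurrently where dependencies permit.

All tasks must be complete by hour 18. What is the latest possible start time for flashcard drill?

Formula-sheet prep has no dependents, so it just needs to finish by hour 18. Starting by 18 − 6 = hour 12 achieves that.
Final review has no dependents, so it just needs to finish by hour 18. Starting by 18 − 1 = hour 17 achieves that.
Error review feeds formula-sheet prep (must start by hour 12); final review (must start by hour 17). Taking the minimum, error review must finish by hour 12 and start by 12 − 1 = hour 11.
Flashcard drill has several dependents: error review (must start by hour 11); formula-sheet prep (must start by hour 12); final review (must start by hour 17). The earliest of those limits is hour 11, so flashcard drill must start by 11 − 1 = hour 10.

10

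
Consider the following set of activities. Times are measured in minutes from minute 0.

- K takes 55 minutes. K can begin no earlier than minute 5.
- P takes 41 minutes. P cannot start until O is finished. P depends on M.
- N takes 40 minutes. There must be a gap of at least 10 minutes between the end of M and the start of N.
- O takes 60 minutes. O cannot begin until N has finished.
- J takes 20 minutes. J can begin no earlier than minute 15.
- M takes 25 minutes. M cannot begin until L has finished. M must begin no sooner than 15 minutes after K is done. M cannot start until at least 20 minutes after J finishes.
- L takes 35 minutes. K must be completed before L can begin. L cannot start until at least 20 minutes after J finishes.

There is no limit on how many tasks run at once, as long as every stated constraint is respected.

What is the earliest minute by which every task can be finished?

271

K cannot begin until its own release at minute 5. It runs from minute 5 to 5 + 55 = minute 60.
After its own release at minute 15, J can start at minute 15 and finishes at minute 35.
For L: K (finishes minute 60); J (finishes minute 35, plus 20-minute gap → minute 55). Taking the maximum gives a start of minute 60, and it finishes at 60 + 35 = minute 95.
M cannot start until L (finishes minute 95); K (finishes minute 60, plus 15-minute gap → minute 75); J (finishes minute 35, plus 20-minute gap → minute 55). The controlling bound is minute 95, so M finishes at 95 + 25 = minute 120.
N cannot begin until M (finishes minute 120, plus 10-minute gap → minute 130). It runs from minute 130 to 130 + 40 = minute 170.
After N (finishes minute 170), O can start at minute 170 and finishes at minute 230.
P cannot start until O (finishes minute 230); M (finishes minute 120). The controlling bound is minute 230, so P finishes at 230 + 41 = minute 271.
All tasks are finished once the last one completes. Finish times: J at 35, K at 60, L at 95, M at 120, N at 170, O at 230, P at 271. The latest is minute 271.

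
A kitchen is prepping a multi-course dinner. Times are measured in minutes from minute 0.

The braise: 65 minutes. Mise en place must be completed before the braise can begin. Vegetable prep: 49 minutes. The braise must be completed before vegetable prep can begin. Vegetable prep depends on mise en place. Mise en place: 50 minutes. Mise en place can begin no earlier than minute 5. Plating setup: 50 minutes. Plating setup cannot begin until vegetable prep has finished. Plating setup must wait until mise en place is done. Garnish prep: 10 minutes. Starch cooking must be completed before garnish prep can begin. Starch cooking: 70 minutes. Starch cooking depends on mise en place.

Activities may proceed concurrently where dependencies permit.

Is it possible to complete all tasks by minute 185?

No

Mise en place cannot begin until its own release at minute 5. It runs from minute 5 to 5 + 50 = minute 55.
After mise en place (finishes minute 55), starch cooking can start at minute 55 and finishes at minute 125.
Garnish prep cannot begin until starch cooking (finishes minute 125). It runs from minute 125 to 125 + 10 = minute 135.
After mise en place (finishes minute 55), the braise can start at minute 55 and finishes at minute 120.
Vegetable prep cannot start until the braise (finishes minute 120); mise en place (finishes minute 55). The controlling bound is minute 120, so vegetable prep finishes at 120 + 49 = minute 169.
Plating setup has to wait for vegetable prep (finishes minute 169); mise en place (finishes minute 55). The latest of these is minute 169, so plating setup runs minute 169 to 169 + 50 = minute 219.
The earliest everything can be done is minute 219, which is after the deadline of 185, so it is not possible.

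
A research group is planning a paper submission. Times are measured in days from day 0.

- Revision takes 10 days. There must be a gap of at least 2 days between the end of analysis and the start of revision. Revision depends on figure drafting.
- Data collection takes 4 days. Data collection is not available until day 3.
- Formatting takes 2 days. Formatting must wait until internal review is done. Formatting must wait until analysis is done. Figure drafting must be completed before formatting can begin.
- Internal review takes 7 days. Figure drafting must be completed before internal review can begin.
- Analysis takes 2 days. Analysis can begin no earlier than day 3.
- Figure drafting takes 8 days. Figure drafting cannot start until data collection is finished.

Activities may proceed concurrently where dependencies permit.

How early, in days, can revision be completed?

25

After its own release at day 3, analysis can start at day 3 and finishes at day 5.
After its own release at day 3, data collection can start at day 3 and finishes at day 7.
After data collection (finishes day 7), figure drafting can start at day 7 and finishes at day 15.
For revision: analysis (finishes day 5, plus 2-day gap → day 7); figure drafting (finishes day 15). Taking the maximum gives a start of day 15, and it finishes at 15 + 10 = day 25.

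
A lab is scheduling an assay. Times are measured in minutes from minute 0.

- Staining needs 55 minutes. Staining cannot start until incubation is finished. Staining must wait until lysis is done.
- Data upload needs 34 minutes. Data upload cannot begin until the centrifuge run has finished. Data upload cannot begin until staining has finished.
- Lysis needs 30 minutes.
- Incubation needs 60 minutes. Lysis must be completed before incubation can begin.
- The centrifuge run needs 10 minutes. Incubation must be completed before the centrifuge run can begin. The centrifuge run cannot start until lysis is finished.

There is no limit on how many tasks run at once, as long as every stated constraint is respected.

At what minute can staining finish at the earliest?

Lysis can start immediately at minute 0; it finishes at minute 30.
Incubation cannot begin until lysis (finishes minute 30). It runs from minute 30 to 30 + 60 = minute 90.
For staining: incubation (finishes minute 90); lysis (finishes minute 30). Taking the maximum gives a start of minute 90, and it finishes at 90 + 55 = minute 145.

145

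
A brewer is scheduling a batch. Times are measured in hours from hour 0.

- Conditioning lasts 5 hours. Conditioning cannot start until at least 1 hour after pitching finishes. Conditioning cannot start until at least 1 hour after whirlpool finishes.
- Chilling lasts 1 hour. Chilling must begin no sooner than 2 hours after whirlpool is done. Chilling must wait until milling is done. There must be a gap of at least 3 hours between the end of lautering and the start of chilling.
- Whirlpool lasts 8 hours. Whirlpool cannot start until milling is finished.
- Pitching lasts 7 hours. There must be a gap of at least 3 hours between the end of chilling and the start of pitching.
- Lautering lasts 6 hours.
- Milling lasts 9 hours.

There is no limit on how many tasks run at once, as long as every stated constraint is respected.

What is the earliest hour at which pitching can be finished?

Lautering can start immediately at hour 0; it finishes at hour 6.
Milling can start immediately at hour 0; it finishes at hour 9.
Whirlpool cannot begin until milling (finishes hour 9). It runs from hour 9 to 9 + 8 = hour 17.
Chilling cannot start until whirlpool (finishes hour 17, plus 2-hour gap → hour 19); milling (finishes hour 9); lautering (finishes hour 6, plus 3-hour gap → hour 9). The controlling bound is hour 19, so chilling finishes at 19 + 1 = hour 20.
Pitching waits on chilling (finishes hour 20, plus 3-hour gap → hour 23), so it starts at hour 23 and finishes at 23 + 7 = hour 30.

30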